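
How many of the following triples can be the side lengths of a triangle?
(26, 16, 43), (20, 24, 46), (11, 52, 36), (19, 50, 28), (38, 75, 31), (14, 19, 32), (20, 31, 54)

(16,26,43): 16+26 ≤ 43 → not valid
(20,24,46): 20+24 ≤ 46 → not valid
(11,36,52): 11+36 ≤ 52 → not valid
(19,28,50): 19+28 ≤ 50 → not valid
(31,38,75): 31+38 ≤ 75 → not valid
(14,19,32): 14+19 > 32 → valid
(20,31,54): 20+31 ≤ 54 → not valid
1 of the 7 triples forms a triangle.

1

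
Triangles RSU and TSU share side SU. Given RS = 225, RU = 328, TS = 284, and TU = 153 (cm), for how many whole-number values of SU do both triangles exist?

From triangle RSU: 103 < SU < 553.
From triangle TSU: 131 < SU < 437.
Intersection: 131 < SU < 437, so integers 132 through 436: 305 values.

305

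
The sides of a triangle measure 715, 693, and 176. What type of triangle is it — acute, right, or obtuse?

right

Compare the square of the longest side to the sum of squares of the other two: 176² + 693² = 511225 = 715².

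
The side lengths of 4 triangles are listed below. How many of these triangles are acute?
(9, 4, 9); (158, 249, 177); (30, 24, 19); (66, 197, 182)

2

(9,4,9): 4²+9² = 97 > 81 = 9² → acute
(158,249,177): 158²+177² = 56293 < 62001 = 249² → obtuse
(30,24,19): 19²+24² = 937 > 900 = 30² → acute
(66,197,182): 66²+182² = 37480 < 38809 = 197² → obtuse
2 of the 4 are acute.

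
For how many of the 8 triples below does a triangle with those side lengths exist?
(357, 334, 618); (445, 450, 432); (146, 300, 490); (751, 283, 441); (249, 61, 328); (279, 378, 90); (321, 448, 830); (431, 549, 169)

(334,357,618): 334+357 > 618 → valid
(432,445,450): 432+445 > 450 → valid
(146,300,490): 146+300 ≤ 490 → not valid
(283,441,751): 283+441 ≤ 751 → not valid
(61,249,328): 61+249 ≤ 328 → not valid
(90,279,378): 90+279 ≤ 378 → not valid
(321,448,830): 321+448 ≤ 830 → not valid
(169,431,549): 169+431 > 549 → valid
3 of the 8 triples form a triangle.

3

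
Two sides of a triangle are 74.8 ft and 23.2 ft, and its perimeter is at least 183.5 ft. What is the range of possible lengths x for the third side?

85.5 ≤ x < 98.0 ft

Triangle inequality alone gives 51.6 < x < 98.0.
The perimeter condition gives x ≥ 183.5 − 74.8 − 23.2 = 85.5.
Intersecting the two: 85.5 ≤ x < 98.0.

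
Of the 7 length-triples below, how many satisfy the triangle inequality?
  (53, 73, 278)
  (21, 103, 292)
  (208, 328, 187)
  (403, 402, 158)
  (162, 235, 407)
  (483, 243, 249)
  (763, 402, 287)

(53,73,278): 53+73 ≤ 278 → not valid
(21,103,292): 21+103 ≤ 292 → not valid
(187,208,328): 187+208 > 328 → valid
(158,402,403): 158+402 > 403 → valid
(162,235,407): 162+235 ≤ 407 → not valid
(243,249,483): 243+249 > 483 → valid
(287,402,763): 287+402 ≤ 763 → not valid
3 of the 7 triples form a triangle.

3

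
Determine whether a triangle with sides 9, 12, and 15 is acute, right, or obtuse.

right

Compare the square of the longest side to the sum of squares of the other two: 9² + 12² = 225 = 15².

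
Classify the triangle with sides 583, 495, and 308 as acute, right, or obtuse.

Compare the square of the longest side to the sum of squares of the other two: 308² + 495² = 339889 = 583².

right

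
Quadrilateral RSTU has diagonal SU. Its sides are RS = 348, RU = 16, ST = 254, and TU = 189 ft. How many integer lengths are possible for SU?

31

From triangle RSU: 332 < SU < 364.
From triangle TSU: 65 < SU < 443.
Intersection: 332 < SU < 364, so integers 333 through 363: 31 values.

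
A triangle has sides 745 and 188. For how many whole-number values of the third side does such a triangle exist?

The third side lies in the open interval (557, 933).
Integers from 558 to 932 inclusive: 932 − 558 + 1 = 375.

375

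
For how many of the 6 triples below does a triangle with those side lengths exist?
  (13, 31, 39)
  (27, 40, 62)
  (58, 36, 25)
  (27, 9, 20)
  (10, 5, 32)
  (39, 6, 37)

(13,31,39): 13+31 > 39 → valid
(27,40,62): 27+40 > 62 → valid
(25,36,58): 25+36 > 58 → valid
(9,20,27): 9+20 > 27 → valid
(5,10,32): 5+10 ≤ 32 → not valid
(6,37,39): 6+37 > 39 → valid
5 of the 6 triples form a triangle.

5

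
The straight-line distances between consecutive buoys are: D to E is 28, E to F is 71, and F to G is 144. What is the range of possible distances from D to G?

The maximum is all hops collinear in one direction: 28 + 71 + 144 = 243.
The longest hop is 144; the others sum to 99. Folding the others back against it leaves at least 144 − 99 = 45.

45 ≤ DG ≤ 243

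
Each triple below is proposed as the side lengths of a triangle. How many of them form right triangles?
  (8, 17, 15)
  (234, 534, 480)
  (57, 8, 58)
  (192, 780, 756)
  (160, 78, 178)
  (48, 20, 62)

4

(8,17,15): 8²+15² = 289 = 17² → right
(234,534,480): 234²+480² = 285156 = 534² → right
(57,8,58): 8²+57² = 3313 < 3364 = 58² → obtuse
(192,780,756): 192²+756² = 608400 = 780² → right
(160,78,178): 78²+160² = 31684 = 178² → right
(48,20,62): 20²+48² = 2704 < 3844 = 62² → obtuse
4 of the 6 are right.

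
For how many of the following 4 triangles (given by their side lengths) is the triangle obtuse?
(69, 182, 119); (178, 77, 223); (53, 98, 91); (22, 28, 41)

3

(69,182,119): 69²+119² = 18922 < 33124 = 182² → obtuse
(178,77,223): 77²+178² = 37613 < 49729 = 223² → obtuse
(53,98,91): 53²+91² = 11090 > 9604 = 98² → acute
(22,28,41): 22²+28² = 1268 < 1681 = 41² → obtuse
3 of the 4 are obtuse.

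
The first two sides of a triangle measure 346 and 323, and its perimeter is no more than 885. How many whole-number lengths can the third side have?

193

Triangle inequality: 23 < x < 669. Perimeter ≤ 885 gives x ≤ 885 − 346 − 323 = 216.
So 23 < x ≤ 216; integers 24 through 216: 193 values.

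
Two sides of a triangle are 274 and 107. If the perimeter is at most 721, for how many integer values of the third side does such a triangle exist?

173

Triangle inequality: 167 < x < 381. Perimeter ≤ 721 gives x ≤ 721 − 274 − 107 = 340.
So 167 < x ≤ 340; integers 168 through 340: 173 values.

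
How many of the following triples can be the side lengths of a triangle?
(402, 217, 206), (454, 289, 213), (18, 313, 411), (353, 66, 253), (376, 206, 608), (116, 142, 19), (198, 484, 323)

3

(206,217,402): 206+217 > 402 → valid
(213,289,454): 213+289 > 454 → valid
(18,313,411): 18+313 ≤ 411 → not valid
(66,253,353): 66+253 ≤ 353 → not valid
(206,376,608): 206+376 ≤ 608 → not valid
(19,116,142): 19+116 ≤ 142 → not valid
(198,323,484): 198+323 > 484 → valid
3 of the 7 triples form a triangle.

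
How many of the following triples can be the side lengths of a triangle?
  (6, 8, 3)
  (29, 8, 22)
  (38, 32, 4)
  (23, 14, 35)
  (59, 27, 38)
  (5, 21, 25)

(3,6,8): 3+6 > 8 → valid
(8,22,29): 8+22 > 29 → valid
(4,32,38): 4+32 ≤ 38 → not valid
(14,23,35): 14+23 > 35 → valid
(27,38,59): 27+38 > 59 → valid
(5,21,25): 5+21 > 25 → valid
5 of the 6 triples form a triangle.

5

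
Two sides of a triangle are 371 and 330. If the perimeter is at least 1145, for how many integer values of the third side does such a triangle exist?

257

Triangle inequality: 41 < x < 701. Perimeter ≥ 1145 gives x ≥ 1145 − 371 − 330 = 444.
So 444 ≤ x < 701; integers 444 through 700: 257 values.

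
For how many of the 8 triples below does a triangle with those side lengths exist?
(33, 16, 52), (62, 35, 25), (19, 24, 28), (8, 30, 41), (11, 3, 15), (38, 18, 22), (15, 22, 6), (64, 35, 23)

2

(16,33,52): 16+33 ≤ 52 → not valid
(25,35,62): 25+35 ≤ 62 → not valid
(19,24,28): 19+24 > 28 → valid
(8,30,41): 8+30 ≤ 41 → not valid
(3,11,15): 3+11 ≤ 15 → not valid
(18,22,38): 18+22 > 38 → valid
(6,15,22): 6+15 ≤ 22 → not valid
(23,35,64): 23+35 ≤ 64 → not valid
2 of the 8 triples form a triangle.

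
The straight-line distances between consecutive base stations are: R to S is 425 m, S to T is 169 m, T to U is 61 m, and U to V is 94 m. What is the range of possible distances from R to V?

101 ≤ RV ≤ 749 m

The maximum is all hops collinear in one direction: 425 + 169 + 61 + 94 = 749.
The longest hop is 425; the others sum to 324. Folding the others back against it leaves at least 425 − 324 = 101.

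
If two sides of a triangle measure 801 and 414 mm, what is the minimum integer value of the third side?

388

The third side must be strictly greater than |801 − 414| = 387.
The smallest integer above 387 is 388.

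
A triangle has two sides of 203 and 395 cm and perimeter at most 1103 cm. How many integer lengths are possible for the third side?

313

Triangle inequality: 192 < x < 598. Perimeter ≤ 1103 gives x ≤ 1103 − 203 − 395 = 505.
So 192 < x ≤ 505; integers 193 through 505: 313 values.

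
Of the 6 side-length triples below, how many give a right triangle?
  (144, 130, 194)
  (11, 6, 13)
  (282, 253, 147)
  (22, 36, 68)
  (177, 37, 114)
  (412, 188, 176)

1

(144,130,194): 130²+144² = 37636 = 194² → right
(11,6,13): 6²+11² = 157 < 169 = 13² → obtuse
(282,253,147): 147²+253² = 85618 > 79524 = 282² → acute
(22,36,68): 22+36 ≤ 68, not a triangle
(177,37,114): 37+114 ≤ 177, not a triangle
(412,188,176): 176+188 ≤ 412, not a triangle
1 of the 6 is right.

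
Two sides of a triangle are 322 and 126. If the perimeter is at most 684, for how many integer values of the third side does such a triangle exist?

40

Triangle inequality: 196 < x < 448. Perimeter ≤ 684 gives x ≤ 684 − 322 − 126 = 236.
So 196 < x ≤ 236; integers 197 through 236: 40 values.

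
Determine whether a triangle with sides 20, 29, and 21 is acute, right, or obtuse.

Compare the square of the longest side to the sum of squares of the other two: 20² + 21² = 841 = 29².

right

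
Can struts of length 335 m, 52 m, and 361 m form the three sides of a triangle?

Yes

The longest side is 361, and the other two sum to 387.
Since 387 > 361, the triangle inequality holds.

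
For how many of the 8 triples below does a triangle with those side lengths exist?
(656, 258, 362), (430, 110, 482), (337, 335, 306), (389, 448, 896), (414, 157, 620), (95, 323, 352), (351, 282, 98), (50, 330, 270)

(258,362,656): 258+362 ≤ 656 → not valid
(110,430,482): 110+430 > 482 → valid
(306,335,337): 306+335 > 337 → valid
(389,448,896): 389+448 ≤ 896 → not valid
(157,414,620): 157+414 ≤ 620 → not valid
(95,323,352): 95+323 > 352 → valid
(98,282,351): 98+282 > 351 → valid
(50,270,330): 50+270 ≤ 330 → not valid
4 of the 8 triples form a triangle.

4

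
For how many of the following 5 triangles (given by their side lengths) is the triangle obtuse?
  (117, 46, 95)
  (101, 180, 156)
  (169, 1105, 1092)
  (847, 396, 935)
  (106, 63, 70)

(117,46,95): 46²+95² = 11141 < 13689 = 117² → obtuse
(101,180,156): 101²+156² = 34537 > 32400 = 180² → acute
(169,1105,1092): 169²+1092² = 1221025 = 1105² → right
(847,396,935): 396²+847² = 874225 = 935² → right
(106,63,70): 63²+70² = 8869 < 11236 = 106² → obtuse
2 of the 5 are obtuse.

2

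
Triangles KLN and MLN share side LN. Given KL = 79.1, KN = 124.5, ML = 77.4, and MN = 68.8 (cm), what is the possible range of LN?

From triangle KLN: |79.1 − 124.5| < LN < 79.1 + 124.5, i.e. 45.4 < LN < 203.6.
From triangle MLN: 8.6 < LN < 146.2.
Both must hold, so LN lies in the intersection.

45.4 < LN < 146.2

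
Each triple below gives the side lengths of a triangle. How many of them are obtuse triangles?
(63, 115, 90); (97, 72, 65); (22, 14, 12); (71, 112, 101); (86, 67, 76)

(63,115,90): 63²+90² = 12069 < 13225 = 115² → obtuse
(97,72,65): 65²+72² = 9409 = 97² → right
(22,14,12): 12²+14² = 340 < 484 = 22² → obtuse
(71,112,101): 71²+101² = 15242 > 12544 = 112² → acute
(86,67,76): 67²+76² = 10265 > 7396 = 86² → acute
2 of the 5 are obtuse.

2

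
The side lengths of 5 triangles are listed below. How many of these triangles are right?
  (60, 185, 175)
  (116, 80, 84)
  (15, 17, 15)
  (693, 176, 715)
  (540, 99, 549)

4

(60,185,175): 60²+175² = 34225 = 185² → right
(116,80,84): 80²+84² = 13456 = 116² → right
(15,17,15): 15²+15² = 450 > 289 = 17² → acute
(693,176,715): 176²+693² = 511225 = 715² → right
(540,99,549): 99²+540² = 301401 = 549² → right
4 of the 5 are right.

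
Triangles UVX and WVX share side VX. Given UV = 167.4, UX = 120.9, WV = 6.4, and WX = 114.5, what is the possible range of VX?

108.1 < VX < 120.9

From triangle UVX: |167.4 − 120.9| < VX < 167.4 + 120.9, i.e. 46.5 < VX < 288.3.
From triangle WVX: 108.1 < VX < 120.9.
Both must hold, so VX lies in the intersection.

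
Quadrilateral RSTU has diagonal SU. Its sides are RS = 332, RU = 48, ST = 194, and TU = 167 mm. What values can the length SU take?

From triangle RSU: |332 − 48| < SU < 332 + 48, i.e. 284 < SU < 380.
From triangle TSU: 27 < SU < 361.
Both must hold, so SU lies in the intersection.

284 < SU < 361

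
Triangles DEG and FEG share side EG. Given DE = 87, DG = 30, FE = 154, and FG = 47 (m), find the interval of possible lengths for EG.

107 < EG < 117

From triangle DEG: |87 − 30| < EG < 87 + 30, i.e. 57 < EG < 117.
From triangle FEG: 107 < EG < 201.
Both must hold, so EG lies in the intersection.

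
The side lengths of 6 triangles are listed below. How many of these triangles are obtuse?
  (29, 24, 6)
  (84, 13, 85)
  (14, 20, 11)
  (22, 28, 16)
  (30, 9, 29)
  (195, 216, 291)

3

(29,24,6): 6²+24² = 612 < 841 = 29² → obtuse
(84,13,85): 13²+84² = 7225 = 85² → right
(14,20,11): 11²+14² = 317 < 400 = 20² → obtuse
(22,28,16): 16²+22² = 740 < 784 = 28² → obtuse
(30,9,29): 9²+29² = 922 > 900 = 30² → acute
(195,216,291): 195²+216² = 84681 = 291² → right
3 of the 6 are obtuse.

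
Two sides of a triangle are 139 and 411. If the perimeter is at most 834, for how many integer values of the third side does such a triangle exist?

Triangle inequality: 272 < x < 550. Perimeter ≤ 834 gives x ≤ 834 − 139 − 411 = 284.
So 272 < x ≤ 284; integers 273 through 284: 12 values.

12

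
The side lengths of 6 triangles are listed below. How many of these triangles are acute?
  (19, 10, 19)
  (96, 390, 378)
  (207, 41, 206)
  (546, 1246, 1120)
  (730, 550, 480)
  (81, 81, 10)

3

(19,10,19): 10²+19² = 461 > 361 = 19² → acute
(96,390,378): 96²+378² = 152100 = 390² → right
(207,41,206): 41²+206² = 44117 > 42849 = 207² → acute
(546,1246,1120): 546²+1120² = 1552516 = 1246² → right
(730,550,480): 480²+550² = 532900 = 730² → right
(81,81,10): 10²+81² = 6661 > 6561 = 81² → acute
3 of the 6 are acute.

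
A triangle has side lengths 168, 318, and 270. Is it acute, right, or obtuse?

Compare the square of the longest side to the sum of squares of the other two: 168² + 270² = 101124 = 318².

right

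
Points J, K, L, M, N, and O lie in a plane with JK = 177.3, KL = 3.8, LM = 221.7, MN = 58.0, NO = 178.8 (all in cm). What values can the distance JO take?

The maximum is all hops collinear in one direction: 177.3 + 3.8 + 221.7 + 58.0 + 178.8 = 639.6.
The longest hop is 221.7; the others sum to 417.9. Since 221.7 ≤ 417.9, the path can fold back on itself completely, so the minimum distance is 0.

0 ≤ JO ≤ 639.6 cm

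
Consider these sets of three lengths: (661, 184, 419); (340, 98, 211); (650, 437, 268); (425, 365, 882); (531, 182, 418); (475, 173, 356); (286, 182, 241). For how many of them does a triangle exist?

4

(184,419,661): 184+419 ≤ 661 → not valid
(98,211,340): 98+211 ≤ 340 → not valid
(268,437,650): 268+437 > 650 → valid
(365,425,882): 365+425 ≤ 882 → not valid
(182,418,531): 182+418 > 531 → valid
(173,356,475): 173+356 > 475 → valid
(182,241,286): 182+241 > 286 → valid
4 of the 7 triples form a triangle.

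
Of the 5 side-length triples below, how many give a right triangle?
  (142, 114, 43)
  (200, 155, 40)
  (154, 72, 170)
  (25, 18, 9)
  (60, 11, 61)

2

(142,114,43): 43²+114² = 14845 < 20164 = 142² → obtuse
(200,155,40): 40+155 ≤ 200, not a triangle
(154,72,170): 72²+154² = 28900 = 170² → right
(25,18,9): 9²+18² = 405 < 625 = 25² → obtuse
(60,11,61): 11²+60² = 3721 = 61² → right
2 of the 5 are right.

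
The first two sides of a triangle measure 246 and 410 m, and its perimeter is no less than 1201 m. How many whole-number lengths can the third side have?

111

Triangle inequality: 164 < x < 656. Perimeter ≥ 1201 gives x ≥ 1201 − 246 − 410 = 545.
So 545 ≤ x < 656; integers 545 through 655: 111 values.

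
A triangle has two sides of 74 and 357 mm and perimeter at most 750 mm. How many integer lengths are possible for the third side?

Triangle inequality: 283 < x < 431. Perimeter ≤ 750 gives x ≤ 750 − 74 − 357 = 319.
So 283 < x ≤ 319; integers 284 through 319: 36 values.

36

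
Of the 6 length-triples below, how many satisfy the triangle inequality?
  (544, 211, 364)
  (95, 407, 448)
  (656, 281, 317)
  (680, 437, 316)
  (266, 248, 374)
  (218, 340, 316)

(211,364,544): 211+364 > 544 → valid
(95,407,448): 95+407 > 448 → valid
(281,317,656): 281+317 ≤ 656 → not valid
(316,437,680): 316+437 > 680 → valid
(248,266,374): 248+266 > 374 → valid
(218,316,340): 218+316 > 340 → valid
5 of the 6 triples form a triangle.

5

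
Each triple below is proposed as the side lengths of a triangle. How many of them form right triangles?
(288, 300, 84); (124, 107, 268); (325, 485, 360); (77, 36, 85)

3

(288,300,84): 84²+288² = 90000 = 300² → right
(124,107,268): 107+124 ≤ 268, not a triangle
(325,485,360): 325²+360² = 235225 = 485² → right
(77,36,85): 36²+77² = 7225 = 85² → right
3 of the 4 are right.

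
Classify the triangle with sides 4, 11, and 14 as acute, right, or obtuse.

Compare the square of the longest side to the sum of squares of the other two: 4² + 11² = 137 < 196 = 14².

obtuse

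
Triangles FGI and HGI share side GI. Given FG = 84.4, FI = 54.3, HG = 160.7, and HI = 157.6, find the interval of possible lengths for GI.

From triangle FGI: |84.4 − 54.3| < GI < 84.4 + 54.3, i.e. 30.1 < GI < 138.7.
From triangle HGI: 3.1 < GI < 318.3.
Both must hold, so GI lies in the intersection.

30.1 < GI < 138.7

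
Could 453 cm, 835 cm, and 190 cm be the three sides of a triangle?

No

The longest side is 835, but the other two sum to only 643.
643 < 835, so the triangle inequality fails.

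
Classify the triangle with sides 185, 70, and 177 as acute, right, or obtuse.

acute

Compare the square of the longest side to the sum of squares of the other two: 70² + 177² = 36229 > 34225 = 185².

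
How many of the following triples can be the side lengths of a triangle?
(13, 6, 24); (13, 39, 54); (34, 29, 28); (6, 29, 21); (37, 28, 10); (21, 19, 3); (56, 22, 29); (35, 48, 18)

(6,13,24): 6+13 ≤ 24 → not valid
(13,39,54): 13+39 ≤ 54 → not valid
(28,29,34): 28+29 > 34 → valid
(6,21,29): 6+21 ≤ 29 → not valid
(10,28,37): 10+28 > 37 → valid
(3,19,21): 3+19 > 21 → valid
(22,29,56): 22+29 ≤ 56 → not valid
(18,35,48): 18+35 > 48 → valid
4 of the 8 triples form a triangle.

4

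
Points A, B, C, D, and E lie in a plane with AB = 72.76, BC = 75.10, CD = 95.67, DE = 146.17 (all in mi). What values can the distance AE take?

0 ≤ AE ≤ 389.70 mi

The maximum is all hops collinear in one direction: 72.76 + 75.10 + 95.67 + 146.17 = 389.70.
The longest hop is 146.17; the others sum to 243.53. Since 146.17 ≤ 243.53, the path can fold back on itself completely, so the minimum distance is 0.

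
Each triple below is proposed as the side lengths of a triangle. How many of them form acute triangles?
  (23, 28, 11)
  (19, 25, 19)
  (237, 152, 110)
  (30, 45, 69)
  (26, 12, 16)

1

(23,28,11): 11²+23² = 650 < 784 = 28² → obtuse
(19,25,19): 19²+19² = 722 > 625 = 25² → acute
(237,152,110): 110²+152² = 35204 < 56169 = 237² → obtuse
(30,45,69): 30²+45² = 2925 < 4761 = 69² → obtuse
(26,12,16): 12²+16² = 400 < 676 = 26² → obtuse
1 of the 5 is acute.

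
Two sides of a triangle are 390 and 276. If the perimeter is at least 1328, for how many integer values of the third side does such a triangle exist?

4

Triangle inequality: 114 < x < 666. Perimeter ≥ 1328 gives x ≥ 1328 − 390 − 276 = 662.
So 662 ≤ x < 666; integers 662 through 665: 4 values.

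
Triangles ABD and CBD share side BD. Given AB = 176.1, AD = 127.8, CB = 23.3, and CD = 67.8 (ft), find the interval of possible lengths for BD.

48.3 < BD < 91.1

From triangle ABD: |176.1 − 127.8| < BD < 176.1 + 127.8, i.e. 48.3 < BD < 303.9.
From triangle CBD: 44.5 < BD < 91.1.
Both must hold, so BD lies in the intersection.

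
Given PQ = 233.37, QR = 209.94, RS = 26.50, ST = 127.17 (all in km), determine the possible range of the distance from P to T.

0 ≤ PT ≤ 596.98 km

The maximum is all hops collinear in one direction: 233.37 + 209.94 + 26.50 + 127.17 = 596.98.
The longest hop is 233.37; the others sum to 363.61. Since 233.37 ≤ 363.61, the path can fold back on itself completely, so the minimum distance is 0.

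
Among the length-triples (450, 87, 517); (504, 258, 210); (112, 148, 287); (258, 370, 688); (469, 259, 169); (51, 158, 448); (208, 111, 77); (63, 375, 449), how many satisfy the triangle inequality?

1

(87,450,517): 87+450 > 517 → valid
(210,258,504): 210+258 ≤ 504 → not valid
(112,148,287): 112+148 ≤ 287 → not valid
(258,370,688): 258+370 ≤ 688 → not valid
(169,259,469): 169+259 ≤ 469 → not valid
(51,158,448): 51+158 ≤ 448 → not valid
(77,111,208): 77+111 ≤ 208 → not valid
(63,375,449): 63+375 ≤ 449 → not valid
1 of the 8 triples forms a triangle.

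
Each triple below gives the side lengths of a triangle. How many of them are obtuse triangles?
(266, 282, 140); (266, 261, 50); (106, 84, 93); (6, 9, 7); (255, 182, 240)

1

(266,282,140): 140²+266² = 90356 > 79524 = 282² → acute
(266,261,50): 50²+261² = 70621 < 70756 = 266² → obtuse
(106,84,93): 84²+93² = 15705 > 11236 = 106² → acute
(6,9,7): 6²+7² = 85 > 81 = 9² → acute
(255,182,240): 182²+240² = 90724 > 65025 = 255² → acute
1 of the 5 is obtuse.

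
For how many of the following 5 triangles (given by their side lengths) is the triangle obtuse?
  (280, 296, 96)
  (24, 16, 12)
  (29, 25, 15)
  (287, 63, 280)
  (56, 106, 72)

2

(280,296,96): 96²+280² = 87616 = 296² → right
(24,16,12): 12²+16² = 400 < 576 = 24² → obtuse
(29,25,15): 15²+25² = 850 > 841 = 29² → acute
(287,63,280): 63²+280² = 82369 = 287² → right
(56,106,72): 56²+72² = 8320 < 11236 = 106² → obtuse
2 of the 5 are obtuse.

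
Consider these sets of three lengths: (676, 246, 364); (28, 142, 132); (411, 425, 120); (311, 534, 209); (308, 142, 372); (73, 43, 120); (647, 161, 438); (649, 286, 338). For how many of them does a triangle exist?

3

(246,364,676): 246+364 ≤ 676 → not valid
(28,132,142): 28+132 > 142 → valid
(120,411,425): 120+411 > 425 → valid
(209,311,534): 209+311 ≤ 534 → not valid
(142,308,372): 142+308 > 372 → valid
(43,73,120): 43+73 ≤ 120 → not valid
(161,438,647): 161+438 ≤ 647 → not valid
(286,338,649): 286+338 ≤ 649 → not valid
3 of the 8 triples form a triangle.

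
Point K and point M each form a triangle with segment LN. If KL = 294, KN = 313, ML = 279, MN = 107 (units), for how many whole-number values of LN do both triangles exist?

From triangle KLN: 19 < LN < 607.
From triangle MLN: 172 < LN < 386.
Intersection: 172 < LN < 386, so integers 173 through 385: 213 values.

213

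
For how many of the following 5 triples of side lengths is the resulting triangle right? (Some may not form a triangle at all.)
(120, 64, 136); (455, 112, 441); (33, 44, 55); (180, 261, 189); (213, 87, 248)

4

(120,64,136): 64²+120² = 18496 = 136² → right
(455,112,441): 112²+441² = 207025 = 455² → right
(33,44,55): 33²+44² = 3025 = 55² → right
(180,261,189): 180²+189² = 68121 = 261² → right
(213,87,248): 87²+213² = 52938 < 61504 = 248² → obtuse
4 of the 5 are right.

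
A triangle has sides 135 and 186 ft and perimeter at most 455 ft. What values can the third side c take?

51 < c ≤ 134

Triangle inequality alone gives 51 < c < 321.
The perimeter condition gives c ≤ 455 − 135 − 186 = 134.
Intersecting the two: 51 < c ≤ 134.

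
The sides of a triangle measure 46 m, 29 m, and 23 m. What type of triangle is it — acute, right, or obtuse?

obtuse

Compare the square of the longest side to the sum of squares of the other two: 23² + 29² = 1370 < 2116 = 46².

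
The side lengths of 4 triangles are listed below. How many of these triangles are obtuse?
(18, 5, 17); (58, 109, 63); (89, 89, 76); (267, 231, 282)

(18,5,17): 5²+17² = 314 < 324 = 18² → obtuse
(58,109,63): 58²+63² = 7333 < 11881 = 109² → obtuse
(89,89,76): 76²+89² = 13697 > 7921 = 89² → acute
(267,231,282): 231²+267² = 124650 > 79524 = 282² → acute
2 of the 4 are obtuse.

2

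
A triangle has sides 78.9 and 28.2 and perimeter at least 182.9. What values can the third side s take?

75.8 ≤ s < 107.1

Triangle inequality alone gives 50.7 < s < 107.1.
The perimeter condition gives s ≥ 182.9 − 78.9 − 28.2 = 75.8.
Intersecting the two: 75.8 ≤ s < 107.1.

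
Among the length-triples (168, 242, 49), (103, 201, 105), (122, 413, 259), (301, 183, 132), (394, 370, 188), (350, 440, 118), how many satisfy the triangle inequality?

4

(49,168,242): 49+168 ≤ 242 → not valid
(103,105,201): 103+105 > 201 → valid
(122,259,413): 122+259 ≤ 413 → not valid
(132,183,301): 132+183 > 301 → valid
(188,370,394): 188+370 > 394 → valid
(118,350,440): 118+350 > 440 → valid
4 of the 6 triples form a triangle.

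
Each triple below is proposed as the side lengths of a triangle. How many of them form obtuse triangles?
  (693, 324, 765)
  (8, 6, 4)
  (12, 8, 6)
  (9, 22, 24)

3

(693,324,765): 324²+693² = 585225 = 765² → right
(8,6,4): 4²+6² = 52 < 64 = 8² → obtuse
(12,8,6): 6²+8² = 100 < 144 = 12² → obtuse
(9,22,24): 9²+22² = 565 < 576 = 24² → obtuse
3 of the 4 are obtuse.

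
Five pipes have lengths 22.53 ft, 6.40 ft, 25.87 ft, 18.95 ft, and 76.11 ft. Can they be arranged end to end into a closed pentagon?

No

For a pentagon, each side must be shorter than the sum of the others.
Here the longest side is 76.11, but the remaining 4 sides sum to only 73.75.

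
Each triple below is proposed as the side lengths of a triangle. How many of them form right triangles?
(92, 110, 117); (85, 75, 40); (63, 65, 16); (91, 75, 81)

(92,110,117): 92²+110² = 20564 > 13689 = 117² → acute
(85,75,40): 40²+75² = 7225 = 85² → right
(63,65,16): 16²+63² = 4225 = 65² → right
(91,75,81): 75²+81² = 12186 > 8281 = 91² → acute
2 of the 4 are right.

2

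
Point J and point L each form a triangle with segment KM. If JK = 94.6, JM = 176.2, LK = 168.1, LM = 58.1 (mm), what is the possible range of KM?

From triangle JKM: |94.6 − 176.2| < KM < 94.6 + 176.2, i.e. 81.6 < KM < 270.8.
From triangle LKM: 110.0 < KM < 226.2.
Both must hold, so KM lies in the intersection.

110.0 < KM < 226.2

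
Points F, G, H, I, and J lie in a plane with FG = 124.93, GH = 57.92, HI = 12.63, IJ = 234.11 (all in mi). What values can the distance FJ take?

38.63 ≤ FJ ≤ 429.59 mi

The maximum is all hops collinear in one direction: 124.93 + 57.92 + 12.63 + 234.11 = 429.59.
The longest hop is 234.11; the others sum to 195.48. Folding the others back against it leaves at least 234.11 − 195.48 = 38.63.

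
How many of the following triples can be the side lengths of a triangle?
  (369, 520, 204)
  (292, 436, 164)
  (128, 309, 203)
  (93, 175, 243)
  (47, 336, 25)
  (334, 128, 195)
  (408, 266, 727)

(204,369,520): 204+369 > 520 → valid
(164,292,436): 164+292 > 436 → valid
(128,203,309): 128+203 > 309 → valid
(93,175,243): 93+175 > 243 → valid
(25,47,336): 25+47 ≤ 336 → not valid
(128,195,334): 128+195 ≤ 334 → not valid
(266,408,727): 266+408 ≤ 727 → not valid
4 of the 7 triples form a triangle.

4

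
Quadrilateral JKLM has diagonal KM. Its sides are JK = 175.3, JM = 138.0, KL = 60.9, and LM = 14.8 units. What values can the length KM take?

46.1 < KM < 75.7

From triangle JKM: |175.3 − 138.0| < KM < 175.3 + 138.0, i.e. 37.3 < KM < 313.3.
From triangle LKM: 46.1 < KM < 75.7.
Both must hold, so KM lies in the intersection.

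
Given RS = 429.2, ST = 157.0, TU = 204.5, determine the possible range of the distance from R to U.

67.7 ≤ RU ≤ 790.7

The maximum is all hops collinear in one direction: 429.2 + 157.0 + 204.5 = 790.7.
The longest hop is 429.2; the others sum to 361.5. Folding the others back against it leaves at least 429.2 − 361.5 = 67.7.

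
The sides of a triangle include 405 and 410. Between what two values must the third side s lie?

5 < s < 815

By the triangle inequality, s must be less than 405 + 410 = 815 and greater than |405 − 410| = 5.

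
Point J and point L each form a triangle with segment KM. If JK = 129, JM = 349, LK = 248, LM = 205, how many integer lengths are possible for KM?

232

From triangle JKM: 220 < KM < 478.
From triangle LKM: 43 < KM < 453.
Intersection: 220 < KM < 453, so integers 221 through 452: 232 values.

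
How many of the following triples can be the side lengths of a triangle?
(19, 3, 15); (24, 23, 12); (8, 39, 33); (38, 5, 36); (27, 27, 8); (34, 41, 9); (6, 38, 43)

(3,15,19): 3+15 ≤ 19 → not valid
(12,23,24): 12+23 > 24 → valid
(8,33,39): 8+33 > 39 → valid
(5,36,38): 5+36 > 38 → valid
(8,27,27): 8+27 > 27 → valid
(9,34,41): 9+34 > 41 → valid
(6,38,43): 6+38 > 43 → valid
6 of the 7 triples form a triangle.

6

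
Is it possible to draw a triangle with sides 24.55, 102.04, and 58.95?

No

The longest side is 102.04, but the other two sum to only 83.50.
83.50 < 102.04, so the triangle inequality fails.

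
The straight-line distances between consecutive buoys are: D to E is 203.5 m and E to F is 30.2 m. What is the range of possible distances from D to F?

By the triangle inequality, |203.5 − 30.2| ≤ DF ≤ 203.5 + 30.2.

173.3 ≤ DF ≤ 233.7 m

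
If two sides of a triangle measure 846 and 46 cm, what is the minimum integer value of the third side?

801

The third side must be strictly greater than |846 − 46| = 800.
The smallest integer above 800 is 801.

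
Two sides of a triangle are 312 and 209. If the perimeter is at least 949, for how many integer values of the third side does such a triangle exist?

Triangle inequality: 103 < x < 521. Perimeter ≥ 949 gives x ≥ 949 − 312 − 209 = 428.
So 428 ≤ x < 521; integers 428 through 520: 93 values.

93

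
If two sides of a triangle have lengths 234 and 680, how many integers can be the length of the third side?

The third side lies in the open interval (446, 914).
Integers from 447 to 913 inclusive: 913 − 447 + 1 = 467.

467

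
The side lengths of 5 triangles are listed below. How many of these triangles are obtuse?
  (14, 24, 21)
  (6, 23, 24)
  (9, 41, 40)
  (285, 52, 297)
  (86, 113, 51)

3

(14,24,21): 14²+21² = 637 > 576 = 24² → acute
(6,23,24): 6²+23² = 565 < 576 = 24² → obtuse
(9,41,40): 9²+40² = 1681 = 41² → right
(285,52,297): 52²+285² = 83929 < 88209 = 297² → obtuse
(86,113,51): 51²+86² = 9997 < 12769 = 113² → obtuse
3 of the 5 are obtuse.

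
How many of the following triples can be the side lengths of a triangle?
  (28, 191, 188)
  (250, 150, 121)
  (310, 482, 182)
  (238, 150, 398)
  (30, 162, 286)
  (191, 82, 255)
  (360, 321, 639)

(28,188,191): 28+188 > 191 → valid
(121,150,250): 121+150 > 250 → valid
(182,310,482): 182+310 > 482 → valid
(150,238,398): 150+238 ≤ 398 → not valid
(30,162,286): 30+162 ≤ 286 → not valid
(82,191,255): 82+191 > 255 → valid
(321,360,639): 321+360 > 639 → valid
5 of the 7 triples form a triangle.

5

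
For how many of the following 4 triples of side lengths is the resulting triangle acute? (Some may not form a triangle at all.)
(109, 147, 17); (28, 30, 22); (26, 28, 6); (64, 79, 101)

2

(109,147,17): 17+109 ≤ 147, not a triangle
(28,30,22): 22²+28² = 1268 > 900 = 30² → acute
(26,28,6): 6²+26² = 712 < 784 = 28² → obtuse
(64,79,101): 64²+79² = 10337 > 10201 = 101² → acute
2 of the 4 are acute.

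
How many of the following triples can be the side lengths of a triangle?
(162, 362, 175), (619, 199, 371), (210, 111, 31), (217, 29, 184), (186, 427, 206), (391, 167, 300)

(162,175,362): 162+175 ≤ 362 → not valid
(199,371,619): 199+371 ≤ 619 → not valid
(31,111,210): 31+111 ≤ 210 → not valid
(29,184,217): 29+184 ≤ 217 → not valid
(186,206,427): 186+206 ≤ 427 → not valid
(167,300,391): 167+300 > 391 → valid
1 of the 6 triples forms a triangle.

1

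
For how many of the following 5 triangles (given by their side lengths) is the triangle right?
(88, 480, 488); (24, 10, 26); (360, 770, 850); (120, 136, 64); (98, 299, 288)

4

(88,480,488): 88²+480² = 238144 = 488² → right
(24,10,26): 10²+24² = 676 = 26² → right
(360,770,850): 360²+770² = 722500 = 850² → right
(120,136,64): 64²+120² = 18496 = 136² → right
(98,299,288): 98²+288² = 92548 > 89401 = 299² → acute
4 of the 5 are right.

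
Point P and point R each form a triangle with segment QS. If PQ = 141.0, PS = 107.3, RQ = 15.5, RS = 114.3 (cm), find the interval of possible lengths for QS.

98.8 < QS < 129.8

From triangle PQS: |141.0 − 107.3| < QS < 141.0 + 107.3, i.e. 33.7 < QS < 248.3.
From triangle RQS: 98.8 < QS < 129.8.
Both must hold, so QS lies in the intersection.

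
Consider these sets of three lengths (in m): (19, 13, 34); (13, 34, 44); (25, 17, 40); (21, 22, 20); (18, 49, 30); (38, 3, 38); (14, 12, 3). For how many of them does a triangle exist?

5

(13,19,34): 13+19 ≤ 34 → not valid
(13,34,44): 13+34 > 44 → valid
(17,25,40): 17+25 > 40 → valid
(20,21,22): 20+21 > 22 → valid
(18,30,49): 18+30 ≤ 49 → not valid
(3,38,38): 3+38 > 38 → valid
(3,12,14): 3+12 > 14 → valid
5 of the 7 triples form a triangle.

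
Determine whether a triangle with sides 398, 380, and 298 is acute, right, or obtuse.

Compare the square of the longest side to the sum of squares of the other two: 298² + 380² = 233204 > 158404 = 398².

acute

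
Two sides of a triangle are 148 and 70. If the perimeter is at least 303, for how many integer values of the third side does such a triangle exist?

Triangle inequality: 78 < x < 218. Perimeter ≥ 303 gives x ≥ 303 − 148 − 70 = 85.
So 85 ≤ x < 218; integers 85 through 217: 133 values.

133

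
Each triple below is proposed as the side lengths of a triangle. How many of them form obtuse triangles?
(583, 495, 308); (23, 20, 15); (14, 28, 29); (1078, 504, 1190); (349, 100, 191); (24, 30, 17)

1

(583,495,308): 308²+495² = 339889 = 583² → right
(23,20,15): 15²+20² = 625 > 529 = 23² → acute
(14,28,29): 14²+28² = 980 > 841 = 29² → acute
(1078,504,1190): 504²+1078² = 1416100 = 1190² → right
(349,100,191): 100+191 ≤ 349, not a triangle
(24,30,17): 17²+24² = 865 < 900 = 30² → obtuse
1 of the 6 is obtuse.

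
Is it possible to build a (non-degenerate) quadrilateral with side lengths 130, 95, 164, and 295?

Yes

A quadrilateral exists iff every side is shorter than the sum of the others — equivalently, the longest side is less than the sum of the rest.
Longest side 295 < 389 (sum of the remaining 3), so yes.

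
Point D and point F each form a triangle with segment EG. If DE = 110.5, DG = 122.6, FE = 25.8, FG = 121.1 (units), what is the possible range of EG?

From triangle DEG: |110.5 − 122.6| < EG < 110.5 + 122.6, i.e. 12.1 < EG < 233.1.
From triangle FEG: 95.3 < EG < 146.9.
Both must hold, so EG lies in the intersection.

95.3 < EG < 146.9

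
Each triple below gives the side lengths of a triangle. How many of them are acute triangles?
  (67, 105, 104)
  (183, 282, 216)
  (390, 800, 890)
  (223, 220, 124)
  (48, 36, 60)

3

(67,105,104): 67²+104² = 15305 > 11025 = 105² → acute
(183,282,216): 183²+216² = 80145 > 79524 = 282² → acute
(390,800,890): 390²+800² = 792100 = 890² → right
(223,220,124): 124²+220² = 63776 > 49729 = 223² → acute
(48,36,60): 36²+48² = 3600 = 60² → right
3 of the 5 are acute.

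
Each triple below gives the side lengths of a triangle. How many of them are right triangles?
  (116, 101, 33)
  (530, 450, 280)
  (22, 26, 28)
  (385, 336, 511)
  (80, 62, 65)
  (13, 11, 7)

(116,101,33): 33²+101² = 11290 < 13456 = 116² → obtuse
(530,450,280): 280²+450² = 280900 = 530² → right
(22,26,28): 22²+26² = 1160 > 784 = 28² → acute
(385,336,511): 336²+385² = 261121 = 511² → right
(80,62,65): 62²+65² = 8069 > 6400 = 80² → acute
(13,11,7): 7²+11² = 170 > 169 = 13² → acute
2 of the 6 are right.

2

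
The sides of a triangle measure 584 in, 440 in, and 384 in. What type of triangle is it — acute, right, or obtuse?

right

Compare the square of the longest side to the sum of squares of the other two: 384² + 440² = 341056 = 584².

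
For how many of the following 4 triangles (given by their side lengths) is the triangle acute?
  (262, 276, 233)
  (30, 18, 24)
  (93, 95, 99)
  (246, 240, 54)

2

(262,276,233): 233²+262² = 122933 > 76176 = 276² → acute
(30,18,24): 18²+24² = 900 = 30² → right
(93,95,99): 93²+95² = 17674 > 9801 = 99² → acute
(246,240,54): 54²+240² = 60516 = 246² → right
2 of the 4 are acute.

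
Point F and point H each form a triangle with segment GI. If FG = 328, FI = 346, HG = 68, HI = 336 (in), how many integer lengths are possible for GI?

From triangle FGI: 18 < GI < 674.
From triangle HGI: 268 < GI < 404.
Intersection: 268 < GI < 404, so integers 269 through 403: 135 values.

135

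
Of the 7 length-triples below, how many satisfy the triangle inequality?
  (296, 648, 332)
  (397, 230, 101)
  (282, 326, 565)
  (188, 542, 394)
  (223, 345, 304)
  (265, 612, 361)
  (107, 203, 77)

(296,332,648): 296+332 ≤ 648 → not valid
(101,230,397): 101+230 ≤ 397 → not valid
(282,326,565): 282+326 > 565 → valid
(188,394,542): 188+394 > 542 → valid
(223,304,345): 223+304 > 345 → valid
(265,361,612): 265+361 > 612 → valid
(77,107,203): 77+107 ≤ 203 → not valid
4 of the 7 triples form a triangle.

4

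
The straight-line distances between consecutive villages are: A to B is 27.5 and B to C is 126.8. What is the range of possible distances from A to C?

By the triangle inequality, |27.5 − 126.8| ≤ AC ≤ 27.5 + 126.8.

99.3 ≤ AC ≤ 154.3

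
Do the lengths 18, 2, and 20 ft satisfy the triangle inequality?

No

The two shorter sides sum to 20, exactly equal to the longest side 20.
That gives only a degenerate (flat) triangle — the inequality must be strict.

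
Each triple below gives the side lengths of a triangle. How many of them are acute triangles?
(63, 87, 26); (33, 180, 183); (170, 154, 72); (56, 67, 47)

1

(63,87,26): 26²+63² = 4645 < 7569 = 87² → obtuse
(33,180,183): 33²+180² = 33489 = 183² → right
(170,154,72): 72²+154² = 28900 = 170² → right
(56,67,47): 47²+56² = 5345 > 4489 = 67² → acute
1 of the 4 is acute.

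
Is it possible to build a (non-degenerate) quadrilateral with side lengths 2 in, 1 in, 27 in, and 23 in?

No

For a quadrilateral, each side must be shorter than the sum of the others.
Here the longest side is 27, but the remaining 3 sides sum to only 26.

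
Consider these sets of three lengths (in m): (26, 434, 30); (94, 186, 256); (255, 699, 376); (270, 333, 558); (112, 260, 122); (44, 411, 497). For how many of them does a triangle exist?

2

(26,30,434): 26+30 ≤ 434 → not valid
(94,186,256): 94+186 > 256 → valid
(255,376,699): 255+376 ≤ 699 → not valid
(270,333,558): 270+333 > 558 → valid
(112,122,260): 112+122 ≤ 260 → not valid
(44,411,497): 44+411 ≤ 497 → not valid
2 of the 6 triples form a triangle.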